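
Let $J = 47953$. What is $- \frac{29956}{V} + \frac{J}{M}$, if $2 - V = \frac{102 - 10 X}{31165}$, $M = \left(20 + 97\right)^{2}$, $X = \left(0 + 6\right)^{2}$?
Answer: $- \frac{3194189522374}{214191783} \approx -14913.0$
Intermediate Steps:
$X = 36$ ($X = 6^{2} = 36$)
$M = 13689$ ($M = 117^{2} = 13689$)
$V = \frac{62588}{31165}$ ($V = 2 - \frac{102 - 360}{31165} = 2 - \left(102 - 360\right) \frac{1}{31165} = 2 - \left(-258\right) \frac{1}{31165} = 2 - - \frac{258}{31165} = 2 + \frac{258}{31165} = \frac{62588}{31165} \approx 2.0083$)
$- \frac{29956}{V} + \frac{J}{M} = - \frac{29956}{\frac{62588}{31165}} + \frac{47953}{13689} = \left(-29956\right) \frac{31165}{62588} + 47953 \cdot \frac{1}{13689} = - \frac{233394685}{15647} + \frac{47953}{13689} = - \frac{3194189522374}{214191783}$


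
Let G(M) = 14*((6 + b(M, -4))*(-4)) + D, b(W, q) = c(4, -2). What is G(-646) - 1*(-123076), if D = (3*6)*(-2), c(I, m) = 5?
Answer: 122424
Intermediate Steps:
b(W, q) = 5
D = -36 (D = 18*(-2) = -36)
G(M) = -652 (G(M) = 14*((6 + 5)*(-4)) - 36 = 14*(11*(-4)) - 36 = 14*(-44) - 36 = -616 - 36 = -652)
G(-646) - 1*(-123076) = -652 - 1*(-123076) = -652 + 123076 = 122424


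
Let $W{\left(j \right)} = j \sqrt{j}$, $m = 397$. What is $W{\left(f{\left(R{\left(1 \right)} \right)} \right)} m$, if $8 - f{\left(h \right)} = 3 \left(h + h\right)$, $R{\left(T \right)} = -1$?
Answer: $5558 \sqrt{14} \approx 20796.0$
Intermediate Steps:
$f{\left(h \right)} = 8 - 6 h$ ($f{\left(h \right)} = 8 - 3 \left(h + h\right) = 8 - 3 \cdot 2 h = 8 - 6 h$)
$W{\left(j \right)} = j^{\frac{3}{2}}$
$W{\left(f{\left(R{\left(1 \right)} \right)} \right)} m = \left(8 - -6\right)^{\frac{3}{2}} \cdot 397 = \left(8 + 6\right)^{\frac{3}{2}} \cdot 397 = 14^{\frac{3}{2}} \cdot 397 = 14 \sqrt{14} \cdot 397 = 5558 \sqrt{14}$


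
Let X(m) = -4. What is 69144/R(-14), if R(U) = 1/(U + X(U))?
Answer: -1244592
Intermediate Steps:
R(U) = 1/(-4 + U) (R(U) = 1/(U - 4) = 1/(-4 + U))
69144/R(-14) = 69144/(1/(-4 - 14)) = 69144/(1/(-18)) = 69144/(-1/18) = 69144*(-18) = -1244592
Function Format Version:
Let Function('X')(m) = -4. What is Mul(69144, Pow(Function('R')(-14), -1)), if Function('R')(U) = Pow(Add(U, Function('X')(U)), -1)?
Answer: -1244592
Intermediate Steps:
Function('R')(U) = Pow(Add(-4, U), -1) (Function('R')(U) = Pow(Add(U, -4), -1) = Pow(Add(-4, U), -1))
Mul(69144, Pow(Function('R')(-14), -1)) = Mul(69144, Pow(Pow(Add(-4, -14), -1), -1)) = Mul(69144, Pow(Pow(-18, -1), -1)) = Mul(69144, Pow(Rational(-1, 18), -1)) = Mul(69144, -18) = -1244592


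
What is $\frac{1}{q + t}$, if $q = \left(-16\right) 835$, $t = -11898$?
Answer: $- \frac{1}{25258} \approx -3.9591 \cdot 10^{-5}$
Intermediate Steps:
$q = -13360$
$\frac{1}{q + t} = \frac{1}{-13360 - 11898} = \frac{1}{-25258} = - \frac{1}{25258}$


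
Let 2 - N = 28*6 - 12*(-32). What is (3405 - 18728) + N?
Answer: -15873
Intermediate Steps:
N = -550 (N = 2 - (28*6 - 12*(-32)) = 2 - (168 + 384) = 2 - 1*552 = 2 - 552 = -550)
(3405 - 18728) + N = (3405 - 18728) - 550 = -15323 - 550 = -15873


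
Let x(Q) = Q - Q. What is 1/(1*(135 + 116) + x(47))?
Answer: 1/251 ≈ 0.0039841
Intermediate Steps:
x(Q) = 0
1/(1*(135 + 116) + x(47)) = 1/(1*(135 + 116) + 0) = 1/(1*251 + 0) = 1/(251 + 0) = 1/251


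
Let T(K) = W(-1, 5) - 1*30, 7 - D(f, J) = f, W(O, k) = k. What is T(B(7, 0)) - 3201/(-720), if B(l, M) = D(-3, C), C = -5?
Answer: -4933/240 ≈ -20.554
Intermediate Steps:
D(f, J) = 7 - f
B(l, M) = 10 (B(l, M) = 7 - 1*(-3) = 7 + 3 = 10)
T(K) = -25 (T(K) = 5 - 1*30 = 5 - 30 = -25)
T(B(7, 0)) - 3201/(-720) = -25 - 3201/(-720) = -25 - 3201*(-1/720) = -25 + 1067/240 = -4933/240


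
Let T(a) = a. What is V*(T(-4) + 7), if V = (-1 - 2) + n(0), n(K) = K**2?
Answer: -9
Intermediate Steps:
V = -3 (V = (-1 - 2) + 0**2 = -3 + 0 = -3)
V*(T(-4) + 7) = -3*(-4 + 7) = -3*3 = -9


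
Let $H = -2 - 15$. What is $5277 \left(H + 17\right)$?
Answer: $0$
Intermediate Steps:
$H = -17$ ($H = -2 - 15 = -17$)
$5277 \left(H + 17\right) = 5277 \left(-17 + 17\right) = 5277 \cdot 0 = 0$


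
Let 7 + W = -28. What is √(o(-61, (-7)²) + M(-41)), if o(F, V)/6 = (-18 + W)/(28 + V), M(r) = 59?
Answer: 65*√77/77 ≈ 7.4074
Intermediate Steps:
W = -35 (W = -7 - 28 = -35)
o(F, V) = -318/(28 + V) (o(F, V) = 6*((-18 - 35)/(28 + V)) = 6*(-53/(28 + V)) = -318/(28 + V))
√(o(-61, (-7)²) + M(-41)) = √(-318/(28 + (-7)²) + 59) = √(-318/(28 + 49) + 59) = √(-318/77 + 59) = √(4225/77) = 65*√77/77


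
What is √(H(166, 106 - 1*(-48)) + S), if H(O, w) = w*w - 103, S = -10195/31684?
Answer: √748144097/178 ≈ 153.66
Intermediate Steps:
S = -10195/31684 (S = -10195*1/31684 = -10195/31684 ≈ -0.32177)
H(O, w) = -103 + w² (H(O, w) = w² - 103 = -103 + w²)
√(H(166, 106 - 1*(-48)) + S) = √((-103 + (106 - 1*(-48))²) - 10195/31684) = √((-103 + (106 + 48)²) - 10195/31684) = √((-103 + 154²) - 10195/31684) = √((-103 + 23716) - 10195/31684) = √(23613 - 10195/31684) = √(748144097/31684) = √748144097/178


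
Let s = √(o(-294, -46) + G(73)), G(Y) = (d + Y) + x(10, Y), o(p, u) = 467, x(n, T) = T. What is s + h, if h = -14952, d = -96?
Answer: -14952 + √517 ≈ -14929.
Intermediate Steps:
G(Y) = -96 + 2*Y (G(Y) = (-96 + Y) + Y = -96 + 2*Y)
s = √517 (s = √(467 + (-96 + 2*73)) = √(467 + (-96 + 146)) = √(467 + 50) = √517 ≈ 22.738)
s + h = √517 - 14952 = -14952 + √517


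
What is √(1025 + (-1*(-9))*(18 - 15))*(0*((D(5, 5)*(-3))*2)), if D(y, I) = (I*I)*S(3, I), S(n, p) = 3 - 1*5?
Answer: 0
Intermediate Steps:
S(n, p) = -2 (S(n, p) = 3 - 5 = -2)
D(y, I) = -2*I² (D(y, I) = (I*I)*(-2) = I²*(-2) = -2*I²)
√(1025 + (-1*(-9))*(18 - 15))*(0*((D(5, 5)*(-3))*2)) = √(1025 + (-1*(-9))*(18 - 15))*(0*((-2*5²*(-3))*2)) = √(1025 + 9*3)*(0*((-2*25*(-3))*2)) = √(1025 + 27)*(0*(-50*(-3)*2)) = √1052*(0*(150*2)) = (2*√263)*(0*300) = (2*√263)*0 = 0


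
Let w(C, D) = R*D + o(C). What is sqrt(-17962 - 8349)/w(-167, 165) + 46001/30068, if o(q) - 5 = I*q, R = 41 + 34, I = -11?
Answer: 46001/30068 + I*sqrt(26311)/14217 ≈ 1.5299 + 0.011409*I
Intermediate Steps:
R = 75
o(q) = 5 - 11*q
w(C, D) = 5 - 11*C + 75*D (w(C, D) = 75*D + (5 - 11*C) = 5 - 11*C + 75*D)
sqrt(-17962 - 8349)/w(-167, 165) + 46001/30068 = sqrt(-17962 - 8349)/(5 - 11*(-167) + 75*165) + 46001/30068 = sqrt(-26311)/(5 + 1837 + 12375) + 46001*(1/30068) = (I*sqrt(26311))/14217 + 46001/30068 = (I*sqrt(26311))*(1/14217) + 46001/30068 = I*sqrt(26311)/14217 + 46001/30068 = 46001/30068 + I*sqrt(26311)/14217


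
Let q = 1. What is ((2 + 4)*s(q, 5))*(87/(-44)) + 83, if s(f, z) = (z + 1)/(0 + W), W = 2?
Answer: 1043/22 ≈ 47.409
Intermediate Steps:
s(f, z) = 1/2 + z/2 (s(f, z) = (z + 1)/(0 + 2) = (1 + z)/2 = (1 + z)*(1/2) = 1/2 + z/2)
((2 + 4)*s(q, 5))*(87/(-44)) + 83 = ((2 + 4)*(1/2 + (1/2)*5))*(87/(-44)) + 83 = (6*(1/2 + 5/2))*(87*(-1/44)) + 83 = (6*3)*(-87/44) + 83 = 18*(-87/44) + 83 = -783/22 + 83 = 1043/22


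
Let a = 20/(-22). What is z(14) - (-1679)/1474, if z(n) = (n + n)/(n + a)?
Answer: 86971/26532 ≈ 3.2780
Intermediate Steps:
a = -10/11 (a = 20*(-1/22) = -10/11 ≈ -0.90909)
z(n) = 2*n/(-10/11 + n) (z(n) = (n + n)/(n - 10/11) = (2*n)/(-10/11 + n) = 2*n/(-10/11 + n))
z(14) - (-1679)/1474 = 22*14/(-10 + 11*14) - (-1679)/1474 = 22*14/(-10 + 154) - (-1679)/1474 = 22*14/144 - 1*(-1679/1474) = 22*14*(1/144) + 1679/1474 = 77/36 + 1679/1474 = 86971/26532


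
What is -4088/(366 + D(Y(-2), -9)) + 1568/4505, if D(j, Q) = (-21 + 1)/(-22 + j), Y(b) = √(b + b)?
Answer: -199651257036/18496687565 + 10220*I/4105813 ≈ -10.794 + 0.0024892*I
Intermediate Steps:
Y(b) = √2*√b (Y(b) = √(2*b) = √2*√b)
D(j, Q) = -20/(-22 + j)
-4088/(366 + D(Y(-2), -9)) + 1568/4505 = -4088/(366 - 20/(-22 + √2*√(-2))) + 1568/4505 = -4088/(366 - 20/(-22 + √2*(I*√2))) + 1568*(1/4505) = -4088/(366 - 20*(-22 - 2*I)/488) + 1568/4505 = -4088/(366 - 5*(-22 - 2*I)/122) + 1568/4505 = 1568/4505 - 4088/(366 - 5*(-22 - 2*I)/122)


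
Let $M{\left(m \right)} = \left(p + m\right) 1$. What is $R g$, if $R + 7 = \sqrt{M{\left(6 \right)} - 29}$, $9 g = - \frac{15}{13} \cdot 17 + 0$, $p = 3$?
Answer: $\frac{595}{39} - \frac{170 i \sqrt{5}}{39} \approx 15.256 - 9.747 i$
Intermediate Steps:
$g = - \frac{85}{39}$ ($g = \frac{- \frac{15}{13} \cdot 17 + 0}{9} = \frac{\left(-15\right) \frac{1}{13} \cdot 17 + 0}{9} = \frac{\left(- \frac{15}{13}\right) 17 + 0}{9} = \frac{- \frac{255}{13} + 0}{9} = \frac{1}{9} \left(- \frac{255}{13}\right) = - \frac{85}{39} \approx -2.1795$)
$M{\left(m \right)} = 3 + m$ ($M{\left(m \right)} = \left(3 + m\right) 1 = 3 + m$)
$R = -7 + 2 i \sqrt{5}$ ($R = -7 + \sqrt{\left(3 + 6\right) - 29} = -7 + \sqrt{9 - 29} = -7 + \sqrt{-20} = -7 + 2 i \sqrt{5} \approx -7.0 + 4.4721 i$)
$R g = \left(-7 + 2 i \sqrt{5}\right) \left(- \frac{85}{39}\right) = \frac{595}{39} - \frac{170 i \sqrt{5}}{39}$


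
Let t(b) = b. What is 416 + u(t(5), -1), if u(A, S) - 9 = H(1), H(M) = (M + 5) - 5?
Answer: 426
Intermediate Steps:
H(M) = M (H(M) = (5 + M) - 5 = M)
u(A, S) = 10 (u(A, S) = 9 + 1 = 10)
416 + u(t(5), -1) = 416 + 10 = 426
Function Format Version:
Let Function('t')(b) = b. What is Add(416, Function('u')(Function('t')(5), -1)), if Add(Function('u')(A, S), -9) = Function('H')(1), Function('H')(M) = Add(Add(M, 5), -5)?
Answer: 426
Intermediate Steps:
Function('H')(M) = M (Function('H')(M) = Add(Add(5, M), -5) = M)
Function('u')(A, S) = 10 (Function('u')(A, S) = Add(9, 1) = 10)
Add(416, Function('u')(Function('t')(5), -1)) = Add(416, 10) = 426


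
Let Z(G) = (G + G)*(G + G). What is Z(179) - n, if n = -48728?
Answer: 176892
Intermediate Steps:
Z(G) = 4*G² (Z(G) = (2*G)*(2*G) = 4*G²)
Z(179) - n = 4*179² - 1*(-48728) = 4*32041 + 48728 = 128164 + 48728 = 176892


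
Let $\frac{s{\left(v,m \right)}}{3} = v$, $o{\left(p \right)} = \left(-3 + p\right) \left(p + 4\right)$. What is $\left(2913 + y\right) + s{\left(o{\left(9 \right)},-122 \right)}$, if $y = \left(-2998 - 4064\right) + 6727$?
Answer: $2812$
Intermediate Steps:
$o{\left(p \right)} = \left(-3 + p\right) \left(4 + p\right)$
$s{\left(v,m \right)} = 3 v$
$y = -335$ ($y = -7062 + 6727 = -335$)
$\left(2913 + y\right) + s{\left(o{\left(9 \right)},-122 \right)} = \left(2913 - 335\right) + 3 \left(-12 + 9 + 9^{2}\right) = 2578 + 3 \left(-12 + 9 + 81\right) = 2578 + 3 \cdot 78 = 2578 + 234 = 2812$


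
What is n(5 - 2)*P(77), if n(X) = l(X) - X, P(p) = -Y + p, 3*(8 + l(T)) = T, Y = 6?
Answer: -710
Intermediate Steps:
l(T) = -8 + T/3
P(p) = -6 + p (P(p) = -1*6 + p = -6 + p)
n(X) = -8 - 2*X/3 (n(X) = (-8 + X/3) - X = -8 - 2*X/3)
n(5 - 2)*P(77) = (-8 - 2*(5 - 2)/3)*(-6 + 77) = (-8 - 2/3*3)*71 = (-8 - 2)*71 = -10*71 = -710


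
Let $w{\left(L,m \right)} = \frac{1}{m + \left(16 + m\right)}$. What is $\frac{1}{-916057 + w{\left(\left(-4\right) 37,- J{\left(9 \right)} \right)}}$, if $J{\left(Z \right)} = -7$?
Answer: $- \frac{30}{27481709} \approx -1.0916 \cdot 10^{-6}$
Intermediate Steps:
$w{\left(L,m \right)} = \frac{1}{16 + 2 m}$
$\frac{1}{-916057 + w{\left(\left(-4\right) 37,- J{\left(9 \right)} \right)}} = \frac{1}{-916057 + \frac{1}{2 \left(8 - -7\right)}} = \frac{1}{-916057 + \frac{1}{2 \left(8 + 7\right)}} = \frac{1}{-916057 + \frac{1}{2 \cdot 15}} = \frac{1}{-916057 + \frac{1}{2} \cdot \frac{1}{15}} = \frac{1}{-916057 + \frac{1}{30}} = \frac{1}{- \frac{27481709}{30}} = - \frac{30}{27481709}$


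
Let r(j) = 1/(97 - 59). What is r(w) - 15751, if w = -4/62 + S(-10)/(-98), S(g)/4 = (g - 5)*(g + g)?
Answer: -598537/38 ≈ -15751.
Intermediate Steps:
S(g) = 8*g*(-5 + g) (S(g) = 4*((g - 5)*(g + g)) = 4*((-5 + g)*(2*g)) = 4*(2*g*(-5 + g)) = 8*g*(-5 + g))
w = -18698/1519 (w = -4/62 + (8*(-10)*(-5 - 10))/(-98) = -4*1/62 + (8*(-10)*(-15))*(-1/98) = -2/31 + 1200*(-1/98) = -2/31 - 600/49 = -18698/1519 ≈ -12.309)
r(j) = 1/38
r(w) - 15751 = 1/38 - 15751 = -598537/38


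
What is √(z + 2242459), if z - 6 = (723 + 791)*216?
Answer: √2569489 ≈ 1603.0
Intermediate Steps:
z = 327030 (z = 6 + (723 + 791)*216 = 6 + 1514*216 = 6 + 327024 = 327030)
√(z + 2242459) = √(327030 + 2242459) = √2569489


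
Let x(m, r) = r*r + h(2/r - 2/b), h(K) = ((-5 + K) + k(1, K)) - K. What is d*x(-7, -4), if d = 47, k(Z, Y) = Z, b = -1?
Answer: 564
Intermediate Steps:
h(K) = -4 (h(K) = ((-5 + K) + 1) - K = (-4 + K) - K = -4)
x(m, r) = -4 + r² (x(m, r) = r*r - 4 = r² - 4 = -4 + r²)
d*x(-7, -4) = 47*(-4 + (-4)²) = 47*(-4 + 16) = 47*12 = 564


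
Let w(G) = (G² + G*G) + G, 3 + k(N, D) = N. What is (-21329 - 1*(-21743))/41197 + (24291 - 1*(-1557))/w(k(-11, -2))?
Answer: 59167586/865137 ≈ 68.391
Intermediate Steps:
k(N, D) = -3 + N
w(G) = G + 2*G² (w(G) = (G² + G²) + G = 2*G² + G = G + 2*G²)
(-21329 - 1*(-21743))/41197 + (24291 - 1*(-1557))/w(k(-11, -2)) = (-21329 - 1*(-21743))/41197 + (24291 - 1*(-1557))/(((-3 - 11)*(1 + 2*(-3 - 11)))) = (-21329 + 21743)*(1/41197) + (24291 + 1557)/((-14*(1 + 2*(-14)))) = 414*(1/41197) + 25848/((-14*(1 - 28))) = 414/41197 + 25848/((-14*(-27))) = 414/41197 + 25848/378 = 414/41197 + 25848*(1/378) = 414/41197 + 1436/21 = 59167586/865137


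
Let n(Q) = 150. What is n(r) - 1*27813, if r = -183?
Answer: -27663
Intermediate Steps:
n(r) - 1*27813 = 150 - 1*27813 = 150 - 27813 = -27663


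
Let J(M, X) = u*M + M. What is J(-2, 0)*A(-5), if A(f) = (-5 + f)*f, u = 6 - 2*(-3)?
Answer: -1300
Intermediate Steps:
u = 12 (u = 6 + 6 = 12)
J(M, X) = 13*M (J(M, X) = 12*M + M = 13*M)
A(f) = f*(-5 + f)
J(-2, 0)*A(-5) = (13*(-2))*(-5*(-5 - 5)) = -(-130)*(-10) = -26*50 = -1300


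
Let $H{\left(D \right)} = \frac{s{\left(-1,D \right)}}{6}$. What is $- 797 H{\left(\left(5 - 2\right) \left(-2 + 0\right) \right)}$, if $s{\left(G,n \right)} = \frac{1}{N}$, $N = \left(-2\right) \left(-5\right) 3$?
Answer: $- \frac{797}{180} \approx -4.4278$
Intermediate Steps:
$N = 30$ ($N = 10 \cdot 3 = 30$)
$s{\left(G,n \right)} = \frac{1}{30}$
$H{\left(D \right)} = \frac{1}{180}$ ($H{\left(D \right)} = \frac{1}{30 \cdot 6} = \frac{1}{30} \cdot \frac{1}{6} = \frac{1}{180}$)
$- 797 H{\left(\left(5 - 2\right) \left(-2 + 0\right) \right)} = \left(-797\right) \frac{1}{180} = - \frac{797}{180}$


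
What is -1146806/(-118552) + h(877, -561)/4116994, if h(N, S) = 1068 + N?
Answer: 168629428743/17431352596 ≈ 9.6739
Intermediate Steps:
-1146806/(-118552) + h(877, -561)/4116994 = -1146806/(-118552) + (1068 + 877)/4116994 = -1146806*(-1/118552) + 1945*(1/4116994) = 573403/59276 + 1945/4116994 = 168629428743/17431352596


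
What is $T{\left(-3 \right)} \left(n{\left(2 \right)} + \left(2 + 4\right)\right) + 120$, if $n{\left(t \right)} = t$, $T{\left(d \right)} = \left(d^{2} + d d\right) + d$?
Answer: $240$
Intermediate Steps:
$T{\left(d \right)} = d + 2 d^{2}$ ($T{\left(d \right)} = \left(d^{2} + d^{2}\right) + d = 2 d^{2} + d = d + 2 d^{2}$)
$T{\left(-3 \right)} \left(n{\left(2 \right)} + \left(2 + 4\right)\right) + 120 = - 3 \left(1 + 2 \left(-3\right)\right) \left(2 + \left(2 + 4\right)\right) + 120 = - 3 \left(1 - 6\right) \left(2 + 6\right) + 120 = \left(-3\right) \left(-5\right) 8 + 120 = 15 \cdot 8 + 120 = 120 + 120 = 240$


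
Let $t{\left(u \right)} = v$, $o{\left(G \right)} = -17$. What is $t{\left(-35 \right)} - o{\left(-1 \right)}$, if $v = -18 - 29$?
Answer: $-30$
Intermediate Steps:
$v = -47$ ($v = -18 - 29 = -47$)
$t{\left(u \right)} = -47$
$t{\left(-35 \right)} - o{\left(-1 \right)} = -47 - -17 = -47 + 17 = -30$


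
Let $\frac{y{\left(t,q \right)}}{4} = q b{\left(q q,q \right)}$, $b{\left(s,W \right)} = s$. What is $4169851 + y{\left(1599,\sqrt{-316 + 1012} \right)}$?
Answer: $4169851 + 5568 \sqrt{174} \approx 4.2433 \cdot 10^{6}$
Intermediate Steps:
$y{\left(t,q \right)} = 4 q^{3}$ ($y{\left(t,q \right)} = 4 q q q = 4 q q^{2} = 4 q^{3}$)
$4169851 + y{\left(1599,\sqrt{-316 + 1012} \right)} = 4169851 + 4 \left(\sqrt{-316 + 1012}\right)^{3} = 4169851 + 4 \left(\sqrt{696}\right)^{3} = 4169851 + 4 \left(2 \sqrt{174}\right)^{3} = 4169851 + 4 \cdot 1392 \sqrt{174} = 4169851 + 5568 \sqrt{174}$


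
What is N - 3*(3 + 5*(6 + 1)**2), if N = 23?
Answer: -721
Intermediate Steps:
N - 3*(3 + 5*(6 + 1)**2) = 23 - 3*(3 + 5*(6 + 1)**2) = 23 - 3*(3 + 5*7**2) = 23 - 3*(3 + 5*49) = 23 - 3*(3 + 245) = 23 - 3*248 = 23 - 744 = -721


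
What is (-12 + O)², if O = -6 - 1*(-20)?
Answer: 4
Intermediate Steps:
O = 14 (O = -6 + 20 = 14)
(-12 + O)² = (-12 + 14)² = 2² = 4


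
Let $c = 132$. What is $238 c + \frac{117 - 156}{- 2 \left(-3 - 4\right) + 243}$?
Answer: $\frac{8073873}{257} \approx 31416.0$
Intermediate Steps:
$238 c + \frac{117 - 156}{- 2 \left(-3 - 4\right) + 243} = 238 \cdot 132 + \frac{117 - 156}{- 2 \left(-3 - 4\right) + 243} = 31416 - \frac{39}{\left(-2\right) \left(-7\right) + 243} = 31416 - \frac{39}{14 + 243} = 31416 - \frac{39}{257} = \frac{8073873}{257}$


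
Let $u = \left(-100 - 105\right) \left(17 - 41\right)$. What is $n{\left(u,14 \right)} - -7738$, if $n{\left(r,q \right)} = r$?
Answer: $12658$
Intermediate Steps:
$u = 4920$ ($u = \left(-205\right) \left(-24\right) = 4920$)
$n{\left(u,14 \right)} - -7738 = 4920 - -7738 = 4920 + 7738 = 12658$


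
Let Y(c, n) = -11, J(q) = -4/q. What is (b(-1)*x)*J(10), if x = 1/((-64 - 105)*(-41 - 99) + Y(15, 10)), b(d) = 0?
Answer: 0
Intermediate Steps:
x = 1/23649 (x = 1/((-64 - 105)*(-41 - 99) - 11) = 1/(-169*(-140) - 11) = 1/(23660 - 11) = 1/23649 ≈ 4.2285e-5)
(b(-1)*x)*J(10) = (0*(1/23649))*(-4/10) = 0*(-4*⅒) = 0*(-⅖) = 0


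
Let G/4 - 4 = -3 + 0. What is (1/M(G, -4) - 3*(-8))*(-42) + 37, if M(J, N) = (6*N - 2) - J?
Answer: -4848/5 ≈ -969.60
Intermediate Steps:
G = 4 (G = 16 + 4*(-3 + 0) = 16 + 4*(-3) = 16 - 12 = 4)
M(J, N) = -2 - J + 6*N (M(J, N) = (-2 + 6*N) - J = -2 - J + 6*N)
(1/M(G, -4) - 3*(-8))*(-42) + 37 = (1/(-2 - 1*4 + 6*(-4)) - 3*(-8))*(-42) + 37 = (1/(-2 - 4 - 24) - 1*(-24))*(-42) + 37 = (1/(-30) + 24)*(-42) + 37 = (-1/30 + 24)*(-42) + 37 = (719/30)*(-42) + 37 = -5033/5 + 37 = -4848/5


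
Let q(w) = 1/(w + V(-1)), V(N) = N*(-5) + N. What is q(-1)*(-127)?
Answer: -127/3 ≈ -42.333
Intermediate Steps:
V(N) = -4*N (V(N) = -5*N + N = -4*N)
q(w) = 1/(4 + w) (q(w) = 1/(w - 4*(-1)) = 1/(w + 4) = 1/(4 + w))
q(-1)*(-127) = -127/(4 - 1) = -127/3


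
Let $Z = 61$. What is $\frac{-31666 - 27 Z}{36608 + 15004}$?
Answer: $- \frac{33313}{51612} \approx -0.64545$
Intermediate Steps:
$\frac{-31666 - 27 Z}{36608 + 15004} = \frac{-31666 - 1647}{36608 + 15004} = \frac{-31666 - 1647}{51612} = \left(-33313\right) \frac{1}{51612} = - \frac{33313}{51612}$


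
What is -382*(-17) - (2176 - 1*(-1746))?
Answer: 2572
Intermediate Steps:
-382*(-17) - (2176 - 1*(-1746)) = 6494 - (2176 + 1746) = 6494 - 1*3922 = 6494 - 3922 = 2572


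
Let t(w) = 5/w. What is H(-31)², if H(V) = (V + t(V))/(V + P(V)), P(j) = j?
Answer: 233289/923521 ≈ 0.25261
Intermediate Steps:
H(V) = (V + 5/V)/(2*V) (H(V) = (V + 5/V)/(V + V) = (V + 5/V)/((2*V)) = (V + 5/V)*(1/(2*V)) = (V + 5/V)/(2*V))
H(-31)² = ((½)*(5 + (-31)²)/(-31)²)² = ((½)*(1/961)*(5 + 961))² = ((½)*(1/961)*966)² = (483/961)² = 233289/923521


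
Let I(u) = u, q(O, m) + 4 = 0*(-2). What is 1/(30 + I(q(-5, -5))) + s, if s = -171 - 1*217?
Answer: -10087/26 ≈ -387.96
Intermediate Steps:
q(O, m) = -4 (q(O, m) = -4 + 0*(-2) = -4 + 0 = -4)
s = -388 (s = -171 - 217 = -388)
1/(30 + I(q(-5, -5))) + s = 1/(30 - 4) - 388 = 1/26 - 388 = -10087/26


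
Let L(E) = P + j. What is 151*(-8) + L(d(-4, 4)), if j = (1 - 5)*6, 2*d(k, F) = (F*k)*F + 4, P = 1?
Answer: -1231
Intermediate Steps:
d(k, F) = 2 + k*F²/2 (d(k, F) = ((F*k)*F + 4)/2 = (k*F² + 4)/2 = (4 + k*F²)/2 = 2 + k*F²/2)
j = -24 (j = -4*6 = -24)
L(E) = -23 (L(E) = 1 - 24 = -23)
151*(-8) + L(d(-4, 4)) = 151*(-8) - 23 = -1208 - 23 = -1231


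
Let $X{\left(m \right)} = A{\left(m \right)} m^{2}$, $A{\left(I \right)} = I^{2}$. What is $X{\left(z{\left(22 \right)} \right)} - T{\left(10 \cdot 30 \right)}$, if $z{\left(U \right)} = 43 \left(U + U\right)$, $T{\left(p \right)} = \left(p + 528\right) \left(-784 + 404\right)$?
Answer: $12813994667536$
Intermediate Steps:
$T{\left(p \right)} = -200640 - 380 p$ ($T{\left(p \right)} = \left(528 + p\right) \left(-380\right) = -200640 - 380 p$)
$z{\left(U \right)} = 86 U$ ($z{\left(U \right)} = 43 \cdot 2 U = 86 U$)
$X{\left(m \right)} = m^{4}$ ($X{\left(m \right)} = m^{2} m^{2} = m^{4}$)
$X{\left(z{\left(22 \right)} \right)} - T{\left(10 \cdot 30 \right)} = \left(86 \cdot 22\right)^{4} - \left(-200640 - 380 \cdot 10 \cdot 30\right) = 1892^{4} - \left(-200640 - 114000\right) = 12813994352896 - \left(-200640 - 114000\right) = 12813994352896 - -314640 = 12813994352896 + 314640 = 12813994667536$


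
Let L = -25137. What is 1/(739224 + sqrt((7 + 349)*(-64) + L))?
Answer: 739224/546452170097 - I*sqrt(47921)/546452170097 ≈ 1.3528e-6 - 4.006e-10*I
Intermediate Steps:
1/(739224 + sqrt((7 + 349)*(-64) + L)) = 1/(739224 + sqrt((7 + 349)*(-64) - 25137)) = 1/(739224 + sqrt(356*(-64) - 25137)) = 1/(739224 + sqrt(-22784 - 25137)) = 1/(739224 + sqrt(-47921)) = 1/(739224 + I*sqrt(47921))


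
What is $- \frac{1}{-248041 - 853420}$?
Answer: $\frac{1}{1101461} \approx 9.0788 \cdot 10^{-7}$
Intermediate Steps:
$- \frac{1}{-248041 - 853420} = - \frac{1}{-1101461} = \left(-1\right) \left(- \frac{1}{1101461}\right) = \frac{1}{1101461}$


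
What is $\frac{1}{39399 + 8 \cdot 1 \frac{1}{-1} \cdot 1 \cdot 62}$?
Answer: $\frac{1}{38903} \approx 2.5705 \cdot 10^{-5}$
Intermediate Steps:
$\frac{1}{39399 + 8 \cdot 1 \frac{1}{-1} \cdot 1 \cdot 62} = \frac{1}{39399 + 8 \cdot 1 \left(-1\right) 1 \cdot 62} = \frac{1}{39399 + 8 \left(-1\right) 1 \cdot 62} = \frac{1}{39399 + \left(-8\right) 1 \cdot 62} = \frac{1}{39399 - 496} = \frac{1}{38903}$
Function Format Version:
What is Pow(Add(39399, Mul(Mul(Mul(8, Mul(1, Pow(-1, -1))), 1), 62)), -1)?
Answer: Rational(1, 38903) ≈ 2.5705e-5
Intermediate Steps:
Pow(Add(39399, Mul(Mul(Mul(8, Mul(1, Pow(-1, -1))), 1), 62)), -1) = Pow(Add(39399, Mul(Mul(Mul(8, Mul(1, -1)), 1), 62)), -1) = Pow(Add(39399, Mul(Mul(Mul(8, -1), 1), 62)), -1) = Pow(Add(39399, Mul(Mul(-8, 1), 62)), -1) = Pow(Add(39399, Mul(-8, 62)), -1) = Pow(Add(39399, -496), -1) = Pow(38903, -1) = Rational(1, 38903)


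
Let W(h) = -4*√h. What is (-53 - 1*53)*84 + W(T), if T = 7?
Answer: -8904 - 4*√7 ≈ -8914.6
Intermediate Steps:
(-53 - 1*53)*84 + W(T) = (-53 - 1*53)*84 - 4*√7 = (-53 - 53)*84 - 4*√7 = -106*84 - 4*√7 = -8904 - 4*√7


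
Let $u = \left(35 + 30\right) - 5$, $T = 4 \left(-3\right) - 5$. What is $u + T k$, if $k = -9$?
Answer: $213$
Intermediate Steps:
$T = -17$ ($T = -12 - 5 = -17$)
$u = 60$ ($u = 65 - 5 = 60$)
$u + T k = 60 - -153 = 60 + 153 = 213$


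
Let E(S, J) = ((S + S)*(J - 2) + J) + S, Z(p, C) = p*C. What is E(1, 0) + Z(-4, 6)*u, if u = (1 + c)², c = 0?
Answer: -27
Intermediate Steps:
Z(p, C) = C*p
u = 1 (u = (1 + 0)² = 1² = 1)
E(S, J) = J + S + 2*S*(-2 + J) (E(S, J) = ((2*S)*(-2 + J) + J) + S = (2*S*(-2 + J) + J) + S = (J + 2*S*(-2 + J)) + S = J + S + 2*S*(-2 + J))
E(1, 0) + Z(-4, 6)*u = (0 - 3*1 + 2*0*1) + (6*(-4))*1 = (0 - 3 + 0) - 24*1 = -3 - 24 = -27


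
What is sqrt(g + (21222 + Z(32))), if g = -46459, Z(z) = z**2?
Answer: I*sqrt(24213) ≈ 155.61*I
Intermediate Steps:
sqrt(g + (21222 + Z(32))) = sqrt(-46459 + (21222 + 32**2)) = sqrt(-46459 + (21222 + 1024)) = sqrt(-46459 + 22246) = sqrt(-24213) = I*sqrt(24213)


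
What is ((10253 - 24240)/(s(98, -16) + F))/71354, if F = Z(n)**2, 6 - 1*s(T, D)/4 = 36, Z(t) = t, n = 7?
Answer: 197/71354 ≈ 0.0027609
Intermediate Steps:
s(T, D) = -120 (s(T, D) = 24 - 4*36 = 24 - 144 = -120)
F = 49 (F = 7**2 = 49)
((10253 - 24240)/(s(98, -16) + F))/71354 = ((10253 - 24240)/(-120 + 49))/71354 = -13987/(-71)*(1/71354) = -13987*(-1/71)*(1/71354) = 197*(1/71354) = 197/71354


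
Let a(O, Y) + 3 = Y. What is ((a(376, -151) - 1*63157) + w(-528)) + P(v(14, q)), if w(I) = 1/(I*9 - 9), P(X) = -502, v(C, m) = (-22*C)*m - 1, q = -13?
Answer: -303813694/4761 ≈ -63813.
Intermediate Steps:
a(O, Y) = -3 + Y
v(C, m) = -1 - 22*C*m (v(C, m) = -22*C*m - 1 = -1 - 22*C*m)
w(I) = 1/(-9 + 9*I) (w(I) = 1/(9*I - 9) = 1/(-9 + 9*I))
((a(376, -151) - 1*63157) + w(-528)) + P(v(14, q)) = (((-3 - 151) - 1*63157) + 1/(9*(-1 - 528))) - 502 = ((-154 - 63157) + (⅑)/(-529)) - 502 = (-63311 + (⅑)*(-1/529)) - 502 = (-63311 - 1/4761) - 502 = -301423672/4761 - 502 = -303813694/4761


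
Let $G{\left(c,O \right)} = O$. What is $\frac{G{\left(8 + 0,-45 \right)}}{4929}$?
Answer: $- \frac{15}{1643} \approx -0.0091296$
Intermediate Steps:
$\frac{G{\left(8 + 0,-45 \right)}}{4929} = - \frac{45}{4929} = \left(-45\right) \frac{1}{4929} = - \frac{15}{1643}$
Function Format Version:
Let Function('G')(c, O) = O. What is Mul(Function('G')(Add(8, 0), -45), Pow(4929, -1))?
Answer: Rational(-15, 1643) ≈ -0.0091296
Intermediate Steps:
Mul(Function('G')(Add(8, 0), -45), Pow(4929, -1)) = Mul(-45, Pow(4929, -1)) = Mul(-45, Rational(1, 4929)) = Rational(-15, 1643)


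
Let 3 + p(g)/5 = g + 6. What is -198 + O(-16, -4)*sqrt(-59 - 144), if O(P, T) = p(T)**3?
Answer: -198 - 125*I*sqrt(203) ≈ -198.0 - 1781.0*I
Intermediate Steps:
p(g) = 15 + 5*g (p(g) = -15 + 5*(g + 6) = -15 + 5*(6 + g) = -15 + (30 + 5*g) = 15 + 5*g)
O(P, T) = (15 + 5*T)**3
-198 + O(-16, -4)*sqrt(-59 - 144) = -198 + (125*(3 - 4)**3)*sqrt(-59 - 144) = -198 + (125*(-1)**3)*sqrt(-203) = -198 + (125*(-1))*(I*sqrt(203)) = -198 - 125*I*sqrt(203)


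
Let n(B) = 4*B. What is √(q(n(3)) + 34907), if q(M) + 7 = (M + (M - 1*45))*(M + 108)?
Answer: 2*√8095 ≈ 179.94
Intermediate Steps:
q(M) = -7 + (-45 + 2*M)*(108 + M) (q(M) = -7 + (M + (M - 1*45))*(M + 108) = -7 + (M + (M - 45))*(108 + M) = -7 + (M + (-45 + M))*(108 + M) = -7 + (-45 + 2*M)*(108 + M))
√(q(n(3)) + 34907) = √((-4867 + 2*(4*3)² + 171*(4*3)) + 34907) = √((-4867 + 2*12² + 171*12) + 34907) = √((-4867 + 2*144 + 2052) + 34907) = √((-4867 + 288 + 2052) + 34907) = √(-2527 + 34907) = √32380 = 2*√8095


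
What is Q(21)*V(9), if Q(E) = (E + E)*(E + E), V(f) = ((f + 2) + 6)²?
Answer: 509796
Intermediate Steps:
V(f) = (8 + f)² (V(f) = ((2 + f) + 6)² = (8 + f)²)
Q(E) = 4*E² (Q(E) = (2*E)*(2*E) = 4*E²)
Q(21)*V(9) = (4*21²)*(8 + 9)² = (4*441)*17² = 1764*289 = 509796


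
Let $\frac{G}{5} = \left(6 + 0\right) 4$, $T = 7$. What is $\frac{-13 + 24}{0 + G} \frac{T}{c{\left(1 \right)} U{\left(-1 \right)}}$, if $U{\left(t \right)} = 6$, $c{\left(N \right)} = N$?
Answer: $\frac{77}{720} \approx 0.10694$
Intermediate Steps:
$G = 120$ ($G = 5 \left(6 + 0\right) 4 = 5 \cdot 6 \cdot 4 = 5 \cdot 24 = 120$)
$\frac{-13 + 24}{0 + G} \frac{T}{c{\left(1 \right)} U{\left(-1 \right)}} = \frac{-13 + 24}{0 + 120} \frac{7}{1 \cdot 6} = \frac{11}{120} \cdot \frac{7}{6} = \frac{77}{720}$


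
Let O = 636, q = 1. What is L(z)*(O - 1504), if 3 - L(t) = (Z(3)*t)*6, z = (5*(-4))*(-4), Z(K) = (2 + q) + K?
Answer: 2497236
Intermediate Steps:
Z(K) = 3 + K (Z(K) = (2 + 1) + K = 3 + K)
z = 80 (z = -20*(-4) = 80)
L(t) = 3 - 36*t (L(t) = 3 - (3 + 3)*t*6 = 3 - 6*t*6 = 3 - 36*t)
L(z)*(O - 1504) = (3 - 36*80)*(636 - 1504) = (3 - 2880)*(-868) = -2877*(-868) = 2497236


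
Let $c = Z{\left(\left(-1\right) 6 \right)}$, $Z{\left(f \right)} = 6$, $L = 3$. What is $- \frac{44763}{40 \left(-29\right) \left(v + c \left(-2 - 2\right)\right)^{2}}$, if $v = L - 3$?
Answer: $\frac{14921}{222720} \approx 0.066994$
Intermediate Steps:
$c = 6$
$v = 0$ ($v = 3 - 3 = 0$)
$- \frac{44763}{40 \left(-29\right) \left(v + c \left(-2 - 2\right)\right)^{2}} = - \frac{44763}{40 \left(-29\right) \left(0 + 6 \left(-2 - 2\right)\right)^{2}} = - \frac{44763}{\left(-1160\right) \left(0 + 6 \left(-4\right)\right)^{2}} = - \frac{44763}{\left(-1160\right) \left(0 - 24\right)^{2}} = - \frac{44763}{\left(-1160\right) \left(-24\right)^{2}} = - \frac{44763}{\left(-1160\right) 576} = - \frac{44763}{-668160} = \left(-44763\right) \left(- \frac{1}{668160}\right) = \frac{14921}{222720}$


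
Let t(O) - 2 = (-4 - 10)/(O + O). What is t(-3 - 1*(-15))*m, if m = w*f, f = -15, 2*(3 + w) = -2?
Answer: 85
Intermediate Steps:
w = -4 (w = -3 + (½)*(-2) = -3 - 1 = -4)
t(O) = 2 - 7/O (t(O) = 2 + (-4 - 10)/(O + O) = 2 - 14*1/(2*O) = 2 - 7/O)
m = 60 (m = -4*(-15) = 60)
t(-3 - 1*(-15))*m = (2 - 7/(-3 - 1*(-15)))*60 = (2 - 7/(-3 + 15))*60 = (2 - 7/12)*60 = (17/12)*60 = 85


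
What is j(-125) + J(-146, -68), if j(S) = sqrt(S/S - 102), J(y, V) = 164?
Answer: 164 + I*sqrt(101) ≈ 164.0 + 10.05*I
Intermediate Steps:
j(S) = I*sqrt(101) (j(S) = sqrt(1 - 102) = sqrt(-101) = I*sqrt(101))
j(-125) + J(-146, -68) = I*sqrt(101) + 164 = 164 + I*sqrt(101)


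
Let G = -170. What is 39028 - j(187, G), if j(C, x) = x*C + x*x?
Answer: 41918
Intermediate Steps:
j(C, x) = x**2 + C*x (j(C, x) = C*x + x**2 = x**2 + C*x)
39028 - j(187, G) = 39028 - (-170)*(187 - 170) = 39028 - (-170)*17 = 39028 - 1*(-2890) = 39028 + 2890 = 41918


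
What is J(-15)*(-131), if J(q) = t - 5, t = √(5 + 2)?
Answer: 655 - 131*√7 ≈ 308.41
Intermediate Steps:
t = √7 ≈ 2.6458
J(q) = -5 + √7 (J(q) = √7 - 5 = -5 + √7)
J(-15)*(-131) = (-5 + √7)*(-131) = 655 - 131*√7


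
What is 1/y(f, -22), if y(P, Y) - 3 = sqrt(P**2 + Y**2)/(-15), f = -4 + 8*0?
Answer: 27/61 + 6*sqrt(5)/61 ≈ 0.66256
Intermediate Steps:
f = -4 (f = -4 + 0 = -4)
y(P, Y) = 3 - sqrt(P**2 + Y**2)/15 (y(P, Y) = 3 + sqrt(P**2 + Y**2)/(-15) = 3 + sqrt(P**2 + Y**2)*(-1/15) = 3 - sqrt(P**2 + Y**2)/15)
1/y(f, -22) = 1/(3 - sqrt((-4)**2 + (-22)**2)/15) = 1/(3 - sqrt(16 + 484)/15) = 1/(3 - 2*sqrt(5)/3)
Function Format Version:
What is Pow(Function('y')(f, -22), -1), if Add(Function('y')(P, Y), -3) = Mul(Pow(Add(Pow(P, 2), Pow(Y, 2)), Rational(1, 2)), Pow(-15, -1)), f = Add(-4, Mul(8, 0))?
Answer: Add(Rational(27, 61), Mul(Rational(6, 61), Pow(5, Rational(1, 2)))) ≈ 0.66256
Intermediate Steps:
f = -4 (f = Add(-4, 0) = -4)
Function('y')(P, Y) = Add(3, Mul(Rational(-1, 15), Pow(Add(Pow(P, 2), Pow(Y, 2)), Rational(1, 2)))) (Function('y')(P, Y) = Add(3, Mul(Pow(Add(Pow(P, 2), Pow(Y, 2)), Rational(1, 2)), Pow(-15, -1))) = Add(3, Mul(Pow(Add(Pow(P, 2), Pow(Y, 2)), Rational(1, 2)), Rational(-1, 15))) = Add(3, Mul(Rational(-1, 15), Pow(Add(Pow(P, 2), Pow(Y, 2)), Rational(1, 2)))))
Pow(Function('y')(f, -22), -1) = Pow(Add(3, Mul(Rational(-1, 15), Pow(Add(Pow(-4, 2), Pow(-22, 2)), Rational(1, 2)))), -1) = Pow(Add(3, Mul(Rational(-1, 15), Pow(Add(16, 484), Rational(1, 2)))), -1) = Pow(Add(3, Mul(Rational(-1, 15), Pow(500, Rational(1, 2)))), -1) = Pow(Add(3, Mul(Rational(-1, 15), Mul(10, Pow(5, Rational(1, 2))))), -1) = Pow(Add(3, Mul(Rational(-2, 3), Pow(5, Rational(1, 2)))), -1)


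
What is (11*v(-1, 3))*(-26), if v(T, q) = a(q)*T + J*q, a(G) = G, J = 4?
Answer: -2574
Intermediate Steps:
v(T, q) = 4*q + T*q (v(T, q) = q*T + 4*q = T*q + 4*q = 4*q + T*q)
(11*v(-1, 3))*(-26) = (11*(3*(4 - 1)))*(-26) = (11*(3*3))*(-26) = (11*9)*(-26) = 99*(-26) = -2574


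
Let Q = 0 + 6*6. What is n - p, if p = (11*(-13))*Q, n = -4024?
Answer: 1124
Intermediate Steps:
Q = 36 (Q = 0 + 36 = 36)
p = -5148 (p = (11*(-13))*36 = -143*36 = -5148)
n - p = -4024 - 1*(-5148) = -4024 + 5148 = 1124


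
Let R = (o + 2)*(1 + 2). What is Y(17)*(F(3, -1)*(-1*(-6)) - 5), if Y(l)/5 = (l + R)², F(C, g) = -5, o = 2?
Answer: -147175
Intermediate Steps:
R = 12 (R = (2 + 2)*(1 + 2) = 4*3 = 12)
Y(l) = 5*(12 + l)² (Y(l) = 5*(l + 12)² = 5*(12 + l)²)
Y(17)*(F(3, -1)*(-1*(-6)) - 5) = (5*(12 + 17)²)*(-(-5)*(-6) - 5) = (5*29²)*(-5*6 - 5) = (5*841)*(-30 - 5) = 4205*(-35) = -147175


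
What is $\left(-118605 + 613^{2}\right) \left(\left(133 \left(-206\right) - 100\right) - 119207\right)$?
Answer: $-37727244620$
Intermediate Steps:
$\left(-118605 + 613^{2}\right) \left(\left(133 \left(-206\right) - 100\right) - 119207\right) = \left(-118605 + 375769\right) \left(\left(-27398 - 100\right) - 119207\right) = 257164 \left(-27498 - 119207\right) = 257164 \left(-146705\right) = -37727244620$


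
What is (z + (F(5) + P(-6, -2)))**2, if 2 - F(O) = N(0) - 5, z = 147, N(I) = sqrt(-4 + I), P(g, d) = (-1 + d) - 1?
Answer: 22496 - 600*I ≈ 22496.0 - 600.0*I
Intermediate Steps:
P(g, d) = -2 + d
F(O) = 7 - 2*I (F(O) = 2 - (sqrt(-4 + 0) - 5) = 2 - (sqrt(-4) - 5) = 2 - (2*I - 5) = 2 - (-5 + 2*I) = 2 + (5 - 2*I) = 7 - 2*I)
(z + (F(5) + P(-6, -2)))**2 = (147 + ((7 - 2*I) + (-2 - 2)))**2 = (147 + ((7 - 2*I) - 4))**2 = (147 + (3 - 2*I))**2 = (150 - 2*I)**2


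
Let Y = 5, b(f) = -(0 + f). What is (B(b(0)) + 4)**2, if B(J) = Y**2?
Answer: 841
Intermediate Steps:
b(f) = -f
B(J) = 25 (B(J) = 5**2 = 25)
(B(b(0)) + 4)**2 = (25 + 4)**2 = 29**2 = 841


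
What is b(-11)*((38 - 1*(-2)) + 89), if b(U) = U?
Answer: -1419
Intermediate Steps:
b(-11)*((38 - 1*(-2)) + 89) = -11*((38 - 1*(-2)) + 89) = -11*((38 + 2) + 89) = -11*(40 + 89) = -11*129 = -1419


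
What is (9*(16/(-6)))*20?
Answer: -480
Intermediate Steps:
(9*(16/(-6)))*20 = (9*(16*(-⅙)))*20 = (9*(-8/3))*20 = -24*20 = -480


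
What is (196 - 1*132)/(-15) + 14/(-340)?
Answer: -2197/510 ≈ -4.3078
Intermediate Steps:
(196 - 1*132)/(-15) + 14/(-340) = (196 - 132)*(-1/15) + 14*(-1/340) = 64*(-1/15) - 7/170 = -64/15 - 7/170 = -2197/510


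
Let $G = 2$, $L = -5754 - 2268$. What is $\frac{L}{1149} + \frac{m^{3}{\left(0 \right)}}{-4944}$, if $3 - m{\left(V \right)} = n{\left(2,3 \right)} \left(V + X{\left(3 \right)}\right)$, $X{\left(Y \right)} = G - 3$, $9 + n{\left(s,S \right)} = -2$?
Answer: $- \frac{814010}{118347} \approx -6.8782$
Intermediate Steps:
$L = -8022$
$n{\left(s,S \right)} = -11$ ($n{\left(s,S \right)} = -9 - 2 = -11$)
$X{\left(Y \right)} = -1$ ($X{\left(Y \right)} = 2 - 3 = -1$)
$m{\left(V \right)} = -8 + 11 V$ ($m{\left(V \right)} = 3 - - 11 \left(V - 1\right) = 3 - - 11 \left(-1 + V\right) = 3 - \left(11 - 11 V\right) = 3 + \left(-11 + 11 V\right) = -8 + 11 V$)
$\frac{L}{1149} + \frac{m^{3}{\left(0 \right)}}{-4944} = - \frac{8022}{1149} + \frac{\left(-8 + 11 \cdot 0\right)^{3}}{-4944} = \left(-8022\right) \frac{1}{1149} + \left(-8 + 0\right)^{3} \left(- \frac{1}{4944}\right) = - \frac{2674}{383} + \left(-8\right)^{3} \left(- \frac{1}{4944}\right) = - \frac{2674}{383} - - \frac{32}{309} = - \frac{2674}{383} + \frac{32}{309} = - \frac{814010}{118347}$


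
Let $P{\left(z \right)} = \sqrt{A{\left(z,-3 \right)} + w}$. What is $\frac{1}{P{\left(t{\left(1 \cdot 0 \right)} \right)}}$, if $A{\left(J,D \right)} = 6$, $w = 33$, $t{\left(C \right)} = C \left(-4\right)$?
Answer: $\frac{\sqrt{39}}{39} \approx 0.16013$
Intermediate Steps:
$t{\left(C \right)} = - 4 C$
$P{\left(z \right)} = \sqrt{39}$ ($P{\left(z \right)} = \sqrt{6 + 33} = \sqrt{39}$)
$\frac{1}{P{\left(t{\left(1 \cdot 0 \right)} \right)}} = \frac{1}{\sqrt{39}} = \frac{\sqrt{39}}{39}$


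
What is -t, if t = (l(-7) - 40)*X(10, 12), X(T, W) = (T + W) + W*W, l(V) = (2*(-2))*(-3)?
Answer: 4648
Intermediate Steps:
l(V) = 12 (l(V) = -4*(-3) = 12)
X(T, W) = T + W + W² (X(T, W) = (T + W) + W² = T + W + W²)
t = -4648 (t = (12 - 40)*(10 + 12 + 12²) = -28*(10 + 12 + 144) = -28*166 = -4648)
-t = -1*(-4648) = 4648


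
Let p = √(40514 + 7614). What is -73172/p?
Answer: -18293*√47/376 ≈ -333.54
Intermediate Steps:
p = 32*√47 (p = √48128 = 32*√47 ≈ 219.38)
-73172/p = -73172*√47/1504 = -18293*√47/376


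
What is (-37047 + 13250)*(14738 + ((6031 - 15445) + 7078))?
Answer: -295130394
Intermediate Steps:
(-37047 + 13250)*(14738 + ((6031 - 15445) + 7078)) = -23797*(14738 + (-9414 + 7078)) = -23797*(14738 - 2336) = -23797*12402 = -295130394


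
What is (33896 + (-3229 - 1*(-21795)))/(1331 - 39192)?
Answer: -52462/37861 ≈ -1.3856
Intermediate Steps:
(33896 + (-3229 - 1*(-21795)))/(1331 - 39192) = (33896 + (-3229 + 21795))/(-37861) = (33896 + 18566)*(-1/37861) = 52462*(-1/37861) = -52462/37861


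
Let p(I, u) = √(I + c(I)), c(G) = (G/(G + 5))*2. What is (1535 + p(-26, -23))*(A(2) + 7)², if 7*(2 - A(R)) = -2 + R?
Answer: 124335 + 27*I*√10374/7 ≈ 1.2434e+5 + 392.86*I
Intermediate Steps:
A(R) = 16/7 - R/7 (A(R) = 2 - (-2 + R)/7 = 2 + (2/7 - R/7) = 16/7 - R/7)
c(G) = 2*G/(5 + G) (c(G) = (G/(5 + G))*2 = 2*G/(5 + G))
p(I, u) = √(I + 2*I/(5 + I))
(1535 + p(-26, -23))*(A(2) + 7)² = (1535 + √(-26*(7 - 26)/(5 - 26)))*((16/7 - ⅐*2) + 7)² = (1535 + √(-26*(-19)/(-21)))*((16/7 - 2/7) + 7)² = (1535 + √(-26*(-1/21)*(-19)))*(2 + 7)² = (1535 + √(-494/21))*9² = (1535 + I*√10374/21)*81 = 124335 + 27*I*√10374/7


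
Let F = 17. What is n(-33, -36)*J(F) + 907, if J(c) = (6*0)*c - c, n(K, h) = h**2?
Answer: -21125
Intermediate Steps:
J(c) = -c (J(c) = 0*c - c = 0 - c = -c)
n(-33, -36)*J(F) + 907 = (-36)**2*(-1*17) + 907 = 1296*(-17) + 907 = -22032 + 907 = -21125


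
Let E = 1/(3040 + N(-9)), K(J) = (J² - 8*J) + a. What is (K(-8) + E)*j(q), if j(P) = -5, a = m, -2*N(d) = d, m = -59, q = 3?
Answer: -2100715/6089 ≈ -345.00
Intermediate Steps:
N(d) = -d/2
a = -59
K(J) = -59 + J² - 8*J (K(J) = (J² - 8*J) - 59 = -59 + J² - 8*J)
E = 2/6089 (E = 1/(3040 - ½*(-9)) = 1/(3040 + 9/2) = 1/(6089/2) = 2/6089 ≈ 0.00032846)
(K(-8) + E)*j(q) = ((-59 + (-8)² - 8*(-8)) + 2/6089)*(-5) = ((-59 + 64 + 64) + 2/6089)*(-5) = (69 + 2/6089)*(-5) = (420143/6089)*(-5) = -2100715/6089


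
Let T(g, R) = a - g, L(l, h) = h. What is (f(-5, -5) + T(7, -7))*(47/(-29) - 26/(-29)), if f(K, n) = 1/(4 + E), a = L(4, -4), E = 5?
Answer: 686/87 ≈ 7.8851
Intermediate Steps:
a = -4
T(g, R) = -4 - g
f(K, n) = ⅑ (f(K, n) = 1/(4 + 5) = 1/9 = ⅑)
(f(-5, -5) + T(7, -7))*(47/(-29) - 26/(-29)) = (⅑ + (-4 - 1*7))*(47/(-29) - 26/(-29)) = (⅑ + (-4 - 7))*(47*(-1/29) - 26*(-1/29)) = (⅑ - 11)*(-47/29 + 26/29) = -98/9*(-21/29) = 686/87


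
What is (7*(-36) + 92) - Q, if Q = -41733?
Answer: 41573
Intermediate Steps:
(7*(-36) + 92) - Q = (7*(-36) + 92) - 1*(-41733) = (-252 + 92) + 41733 = -160 + 41733 = 41573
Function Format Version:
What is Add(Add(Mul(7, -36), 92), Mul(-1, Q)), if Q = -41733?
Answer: 41573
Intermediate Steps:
Add(Add(Mul(7, -36), 92), Mul(-1, Q)) = Add(Add(Mul(7, -36), 92), Mul(-1, -41733)) = Add(Add(-252, 92), 41733) = Add(-160, 41733) = 41573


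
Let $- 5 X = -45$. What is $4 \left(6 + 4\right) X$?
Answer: $360$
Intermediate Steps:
$X = 9$ ($X = \left(- \frac{1}{5}\right) \left(-45\right) = 9$)
$4 \left(6 + 4\right) X = 4 \left(6 + 4\right) 9 = 4 \cdot 10 \cdot 9 = 40 \cdot 9 = 360$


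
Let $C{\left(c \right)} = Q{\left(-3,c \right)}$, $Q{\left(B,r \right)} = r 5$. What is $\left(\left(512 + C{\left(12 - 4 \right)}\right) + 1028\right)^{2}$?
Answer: $2496400$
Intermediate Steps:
$Q{\left(B,r \right)} = 5 r$
$C{\left(c \right)} = 5 c$
$\left(\left(512 + C{\left(12 - 4 \right)}\right) + 1028\right)^{2} = \left(\left(512 + 5 \left(12 - 4\right)\right) + 1028\right)^{2} = \left(\left(512 + 5 \cdot 8\right) + 1028\right)^{2} = \left(\left(512 + 40\right) + 1028\right)^{2} = \left(552 + 1028\right)^{2} = 1580^{2} = 2496400$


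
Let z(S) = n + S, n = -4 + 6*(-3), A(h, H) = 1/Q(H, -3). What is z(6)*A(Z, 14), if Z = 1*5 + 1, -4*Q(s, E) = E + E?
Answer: -32/3 ≈ -10.667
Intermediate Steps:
Q(s, E) = -E/2 (Q(s, E) = -(E + E)/4 = -E/2)
Z = 6 (Z = 5 + 1 = 6)
A(h, H) = ⅔ (A(h, H) = 1/(-½*(-3)) = 1/(3/2) = ⅔)
n = -22 (n = -4 - 18 = -22)
z(S) = -22 + S
z(6)*A(Z, 14) = (-22 + 6)*(⅔) = -16*⅔ = -32/3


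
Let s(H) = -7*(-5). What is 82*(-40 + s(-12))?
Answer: -410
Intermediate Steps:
s(H) = 35
82*(-40 + s(-12)) = 82*(-40 + 35) = 82*(-5) = -410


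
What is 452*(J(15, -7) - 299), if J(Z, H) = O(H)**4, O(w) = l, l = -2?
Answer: -127916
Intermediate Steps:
O(w) = -2
J(Z, H) = 16 (J(Z, H) = (-2)**4 = 16)
452*(J(15, -7) - 299) = 452*(16 - 299) = 452*(-283) = -127916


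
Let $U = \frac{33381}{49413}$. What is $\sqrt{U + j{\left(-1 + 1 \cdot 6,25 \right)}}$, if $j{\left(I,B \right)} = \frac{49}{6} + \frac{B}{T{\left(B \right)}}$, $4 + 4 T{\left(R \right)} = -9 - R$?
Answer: $\frac{\sqrt{21897064688226}}{1877694} \approx 2.4921$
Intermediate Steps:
$T{\left(R \right)} = - \frac{13}{4} - \frac{R}{4}$ ($T{\left(R \right)} = -1 + \frac{-9 - R}{4} = -1 - \left(\frac{9}{4} + \frac{R}{4}\right) = - \frac{13}{4} - \frac{R}{4}$)
$U = \frac{11127}{16471}$ ($U = 33381 \cdot \frac{1}{49413} = \frac{11127}{16471} \approx 0.67555$)
$j{\left(I,B \right)} = \frac{49}{6} + \frac{B}{- \frac{13}{4} - \frac{B}{4}}$
$\sqrt{U + j{\left(-1 + 1 \cdot 6,25 \right)}} = \sqrt{\frac{11127}{16471} + \frac{637 + 25 \cdot 25}{6 \left(13 + 25\right)}} = \sqrt{\frac{11127}{16471} + \frac{637 + 625}{6 \cdot 38}} = \sqrt{\frac{11127}{16471} + \frac{1}{6} \cdot \frac{1}{38} \cdot 1262} = \sqrt{\frac{11127}{16471} + \frac{631}{114}} = \sqrt{\frac{11661679}{1877694}} = \frac{\sqrt{21897064688226}}{1877694}$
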